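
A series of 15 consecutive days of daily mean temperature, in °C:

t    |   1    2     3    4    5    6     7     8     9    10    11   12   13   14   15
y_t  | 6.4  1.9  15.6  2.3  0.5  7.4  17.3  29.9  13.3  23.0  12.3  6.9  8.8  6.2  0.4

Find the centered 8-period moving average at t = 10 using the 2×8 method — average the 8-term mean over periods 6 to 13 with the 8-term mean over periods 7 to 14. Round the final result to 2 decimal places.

14.79

Sum over 6–13: 7.4 + 17.3 + 29.9 + 13.3 + 23.0 + 12.3 + 6.9 + 8.8 = 118.9
Sum over 7–14: 17.3 + 29.9 + 13.3 + 23.0 + 12.3 + 6.9 + 8.8 + 6.2 = 117.7
CMA at t=10 = (118.9 + 117.7) / (2·8) = 236.6 / 16 = 14.79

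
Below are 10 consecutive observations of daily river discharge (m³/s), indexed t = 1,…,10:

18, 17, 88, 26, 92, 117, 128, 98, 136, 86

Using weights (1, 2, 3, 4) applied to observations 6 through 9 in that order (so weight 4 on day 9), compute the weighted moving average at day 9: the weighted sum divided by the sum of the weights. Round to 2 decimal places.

Weighted sum: 1·117 + 2·128 + 3·98 + 4·136 = 117 + 256 + 294 + 544 = 1211
Weight total: 1 + 2 + 3 + 4 = 10
WMA = 1211 / 10 = 121.10

121.10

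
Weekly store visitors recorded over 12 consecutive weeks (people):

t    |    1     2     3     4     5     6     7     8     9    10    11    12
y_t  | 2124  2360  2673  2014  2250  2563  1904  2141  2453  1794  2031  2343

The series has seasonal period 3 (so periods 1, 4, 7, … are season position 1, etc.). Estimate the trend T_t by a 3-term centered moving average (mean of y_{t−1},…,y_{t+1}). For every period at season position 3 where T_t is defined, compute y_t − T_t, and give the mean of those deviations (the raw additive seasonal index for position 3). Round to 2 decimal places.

Season position 3 occurs at t = 3, 6, 9 (where T_t is defined).
t=3: T_3 = 2349.0000; y_3 − T_3 = 2673 − 2349.0000 = 324.0000
t=6: T_6 = 2239.0000; y_6 − T_6 = 2563 − 2239.0000 = 324.0000
t=9: T_9 = 2129.3333; y_9 − T_9 = 2453 − 2129.3333 = 323.6667
Mean deviation: (324.0000 + 324.0000 + 323.6667) / 3 = 323.89

323.89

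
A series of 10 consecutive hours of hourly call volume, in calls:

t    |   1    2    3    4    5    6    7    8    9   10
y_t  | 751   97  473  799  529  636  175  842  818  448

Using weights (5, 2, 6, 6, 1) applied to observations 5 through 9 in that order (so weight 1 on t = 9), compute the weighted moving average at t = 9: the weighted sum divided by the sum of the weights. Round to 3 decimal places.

541.850

Weighted sum: 5·529 + 2·636 + 6·175 + 6·842 + 1·818 = 2645 + 1272 + 1050 + 5052 + 818 = 10837
Weight total: 5 + 2 + 6 + 6 + 1 = 20
WMA = 10837 / 20 = 541.850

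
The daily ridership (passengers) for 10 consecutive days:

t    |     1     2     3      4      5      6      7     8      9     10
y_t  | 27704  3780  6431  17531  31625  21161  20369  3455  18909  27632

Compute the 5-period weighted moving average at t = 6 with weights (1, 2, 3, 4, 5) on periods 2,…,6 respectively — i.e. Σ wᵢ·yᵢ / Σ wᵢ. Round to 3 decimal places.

Weighted sum: 1·3780 + 2·6431 + 3·17531 + 4·31625 + 5·21161 = 3780 + 12862 + 52593 + 126500 + 105805 = 301540
Weight total: 1 + 2 + 3 + 4 + 5 = 15
WMA = 301540 / 15 = 20102.667

20102.667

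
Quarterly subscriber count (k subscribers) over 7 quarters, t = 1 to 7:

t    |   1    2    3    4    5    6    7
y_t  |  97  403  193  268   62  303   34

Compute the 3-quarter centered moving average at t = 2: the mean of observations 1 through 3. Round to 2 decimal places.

231.00

Sum of periods 1–3: 97 + 403 + 193 = 693
Divide by 3: 693 / 3 = 231.00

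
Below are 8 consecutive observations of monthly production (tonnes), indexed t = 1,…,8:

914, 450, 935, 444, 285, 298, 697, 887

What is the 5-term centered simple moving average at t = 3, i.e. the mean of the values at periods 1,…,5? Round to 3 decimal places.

Sum of periods 1–5: 914 + 450 + 935 + 444 + 285 = 3028
Divide by 5: 3028 / 5 = 605.600

605.600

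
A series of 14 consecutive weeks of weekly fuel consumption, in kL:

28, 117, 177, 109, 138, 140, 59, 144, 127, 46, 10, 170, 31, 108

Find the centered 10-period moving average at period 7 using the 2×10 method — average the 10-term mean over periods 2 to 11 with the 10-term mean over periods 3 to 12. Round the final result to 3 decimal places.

Sum over 2–11: 117 + 177 + 109 + 138 + 140 + 59 + 144 + 127 + 46 + 10 = 1067
Sum over 3–12: 177 + 109 + 138 + 140 + 59 + 144 + 127 + 46 + 10 + 170 = 1120
CMA at t=7 = (1067 + 1120) / (2·10) = 2187 / 20 = 109.350

109.350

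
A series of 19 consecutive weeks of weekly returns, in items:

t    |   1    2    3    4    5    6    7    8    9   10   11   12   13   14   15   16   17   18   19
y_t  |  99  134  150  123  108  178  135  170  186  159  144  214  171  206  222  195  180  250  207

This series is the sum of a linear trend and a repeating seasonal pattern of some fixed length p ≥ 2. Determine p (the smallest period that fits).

First differences y_{t+1} − y_t: 35, 16, -27, -15, 70, -43, 35, 16, -27, -15, 70, -43, 35, 16, …
The difference pattern repeats every 6 terms and not for any smaller step, so p = 6.

6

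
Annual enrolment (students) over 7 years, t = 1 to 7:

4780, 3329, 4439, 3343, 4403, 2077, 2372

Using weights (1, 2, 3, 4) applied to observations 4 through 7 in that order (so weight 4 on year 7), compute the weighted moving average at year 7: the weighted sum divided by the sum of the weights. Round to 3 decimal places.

2786.800

Weighted sum: 1·3343 + 2·4403 + 3·2077 + 4·2372 = 3343 + 8806 + 6231 + 9488 = 27868
Weight total: 1 + 2 + 3 + 4 = 10
WMA = 27868 / 10 = 2786.800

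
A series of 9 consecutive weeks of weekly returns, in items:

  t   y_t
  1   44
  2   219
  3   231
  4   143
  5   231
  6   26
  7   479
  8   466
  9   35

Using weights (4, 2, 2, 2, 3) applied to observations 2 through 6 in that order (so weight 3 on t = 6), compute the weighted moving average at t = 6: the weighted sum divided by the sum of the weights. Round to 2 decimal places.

Weighted sum: 4·219 + 2·231 + 2·143 + 2·231 + 3·26 = 876 + 462 + 286 + 462 + 78 = 2164
Weight total: 4 + 2 + 2 + 2 + 3 = 13
WMA = 2164 / 13 = 166.46

166.46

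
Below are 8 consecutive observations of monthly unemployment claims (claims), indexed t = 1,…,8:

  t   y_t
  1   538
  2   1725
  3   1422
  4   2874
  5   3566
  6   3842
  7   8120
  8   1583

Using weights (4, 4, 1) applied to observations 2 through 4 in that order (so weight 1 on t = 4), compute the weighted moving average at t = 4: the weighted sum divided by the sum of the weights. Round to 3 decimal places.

Weighted sum: 4·1725 + 4·1422 + 1·2874 = 6900 + 5688 + 2874 = 15462
Weight total: 4 + 4 + 1 = 9
WMA = 15462 / 9 = 1718.000

1718.000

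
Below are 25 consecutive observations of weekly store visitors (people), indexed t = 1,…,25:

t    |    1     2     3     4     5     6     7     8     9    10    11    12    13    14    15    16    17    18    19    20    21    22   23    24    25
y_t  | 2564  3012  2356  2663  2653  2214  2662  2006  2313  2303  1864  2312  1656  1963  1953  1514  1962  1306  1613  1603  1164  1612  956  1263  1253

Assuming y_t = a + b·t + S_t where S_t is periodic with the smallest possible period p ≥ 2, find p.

5

First differences y_{t+1} − y_t: 448, -656, 307, -10, -439, 448, -656, 307, -10, -439, 448, -656, …
The difference pattern repeats every 5 terms and not for any smaller step, so p = 5.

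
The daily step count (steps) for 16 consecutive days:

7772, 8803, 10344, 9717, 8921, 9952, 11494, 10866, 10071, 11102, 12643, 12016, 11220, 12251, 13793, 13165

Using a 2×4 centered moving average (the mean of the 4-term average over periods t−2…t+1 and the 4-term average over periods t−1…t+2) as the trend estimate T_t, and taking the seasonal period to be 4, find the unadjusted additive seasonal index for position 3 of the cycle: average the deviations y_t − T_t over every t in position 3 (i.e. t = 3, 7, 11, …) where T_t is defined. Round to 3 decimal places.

Season position 3 occurs at t = 3, 7, 11 (where T_t is defined).
t=3: T_3 = 9302.62500; y_3 − T_3 = 10344 − 9302.62500 = 1041.37500
t=7: T_7 = 10452.00000; y_7 − T_7 = 11494 − 10452.00000 = 1042.00000
t=11: T_11 = 11601.62500; y_11 − T_11 = 12643 − 11601.62500 = 1041.37500
Mean deviation: (1041.37500 + 1042.00000 + 1041.37500) / 3 = 1041.583

1041.583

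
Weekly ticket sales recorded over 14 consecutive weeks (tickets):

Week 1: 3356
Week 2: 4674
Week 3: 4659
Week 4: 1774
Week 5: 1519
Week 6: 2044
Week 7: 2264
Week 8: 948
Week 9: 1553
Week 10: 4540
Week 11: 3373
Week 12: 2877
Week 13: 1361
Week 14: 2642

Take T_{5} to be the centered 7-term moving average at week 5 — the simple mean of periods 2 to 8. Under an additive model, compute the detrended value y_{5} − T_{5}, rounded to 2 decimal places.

-1035.57

Trend T_5 = (4674 + 4659 + 1774 + 1519 + 2044 + 2264 + 948) / 7 = 17882/7 = 2554.5714
Detrended value: 1519 − 2554.5714 = -1035.57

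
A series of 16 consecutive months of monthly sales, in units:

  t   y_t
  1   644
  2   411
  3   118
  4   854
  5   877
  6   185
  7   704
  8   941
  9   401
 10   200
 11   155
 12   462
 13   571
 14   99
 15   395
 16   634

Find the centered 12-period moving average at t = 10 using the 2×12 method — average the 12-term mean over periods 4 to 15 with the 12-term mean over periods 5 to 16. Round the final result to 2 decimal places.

477.83

Sum over 4–15: 854 + 877 + 185 + 704 + 941 + 401 + 200 + 155 + 462 + 571 + 99 + 395 = 5844
Sum over 5–16: 877 + 185 + 704 + 941 + 401 + 200 + 155 + 462 + 571 + 99 + 395 + 634 = 5624
CMA at t=10 = (5844 + 5624) / (2·12) = 11468 / 24 = 477.83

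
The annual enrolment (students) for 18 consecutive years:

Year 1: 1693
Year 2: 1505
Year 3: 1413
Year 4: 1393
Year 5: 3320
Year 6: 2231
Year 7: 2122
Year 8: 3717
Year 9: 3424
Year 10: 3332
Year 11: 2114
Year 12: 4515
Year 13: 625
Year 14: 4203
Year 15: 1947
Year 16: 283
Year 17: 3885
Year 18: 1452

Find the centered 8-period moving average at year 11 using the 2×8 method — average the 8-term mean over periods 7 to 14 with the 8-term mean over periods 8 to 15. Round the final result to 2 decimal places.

Sum over 7–14: 2122 + 3717 + 3424 + 3332 + 2114 + 4515 + 625 + 4203 = 24052
Sum over 8–15: 3717 + 3424 + 3332 + 2114 + 4515 + 625 + 4203 + 1947 = 23877
CMA at t=11 = (24052 + 23877) / (2·8) = 47929 / 16 = 2995.56

2995.56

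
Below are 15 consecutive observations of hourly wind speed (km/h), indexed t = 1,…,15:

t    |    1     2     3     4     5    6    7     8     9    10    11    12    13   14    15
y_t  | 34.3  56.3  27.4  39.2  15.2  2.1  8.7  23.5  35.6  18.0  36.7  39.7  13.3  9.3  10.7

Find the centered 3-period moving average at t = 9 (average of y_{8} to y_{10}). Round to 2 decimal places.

25.70

Sum of periods 8–10: 23.5 + 35.6 + 18.0 = 77.1
Divide by 3: 77.1 / 3 = 25.70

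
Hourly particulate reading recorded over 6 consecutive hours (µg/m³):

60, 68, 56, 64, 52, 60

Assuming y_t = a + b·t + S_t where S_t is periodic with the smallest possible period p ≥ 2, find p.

First differences y_{t+1} − y_t: 8, -12, 8, -12, 8, …
The difference pattern repeats every 2 terms and not for any smaller step, so p = 2.

2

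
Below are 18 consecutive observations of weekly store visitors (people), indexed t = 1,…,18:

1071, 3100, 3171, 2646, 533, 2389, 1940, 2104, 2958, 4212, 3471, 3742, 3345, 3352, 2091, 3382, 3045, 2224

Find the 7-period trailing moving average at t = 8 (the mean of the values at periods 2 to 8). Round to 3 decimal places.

Sum of periods 2–8: 3100 + 3171 + 2646 + 533 + 2389 + 1940 + 2104 = 15883
Divide by 7: 15883 / 7 = 2269.000

2269.000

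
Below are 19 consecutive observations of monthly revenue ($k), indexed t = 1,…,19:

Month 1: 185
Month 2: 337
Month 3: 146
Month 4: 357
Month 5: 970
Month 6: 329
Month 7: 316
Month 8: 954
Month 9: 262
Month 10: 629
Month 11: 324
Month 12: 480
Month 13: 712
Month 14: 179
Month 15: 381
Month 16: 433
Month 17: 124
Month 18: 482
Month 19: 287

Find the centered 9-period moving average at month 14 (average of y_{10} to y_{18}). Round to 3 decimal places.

416.000

Sum of periods 10–18: 629 + 324 + 480 + 712 + 179 + 381 + 433 + 124 + 482 = 3744
Divide by 9: 3744 / 9 = 416.000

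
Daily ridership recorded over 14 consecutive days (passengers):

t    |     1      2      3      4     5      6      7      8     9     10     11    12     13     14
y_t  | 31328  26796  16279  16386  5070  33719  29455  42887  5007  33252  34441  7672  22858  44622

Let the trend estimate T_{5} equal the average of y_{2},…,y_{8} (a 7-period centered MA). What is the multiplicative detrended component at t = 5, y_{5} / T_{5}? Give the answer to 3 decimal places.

0.208

Trend T_5 = (26796 + 16279 + 16386 + 5070 + 33719 + 29455 + 42887) / 7 = 170592/7 = 24370.28571
Ratio to trend: 5070 / 24370.28571 = 0.208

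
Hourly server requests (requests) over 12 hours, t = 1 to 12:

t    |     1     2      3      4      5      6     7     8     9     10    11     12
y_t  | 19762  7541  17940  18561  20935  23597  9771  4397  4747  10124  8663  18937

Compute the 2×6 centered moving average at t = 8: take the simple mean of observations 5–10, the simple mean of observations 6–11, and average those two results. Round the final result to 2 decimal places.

11239.17

Sum over 5–10: 20935 + 23597 + 9771 + 4397 + 4747 + 10124 = 73571
Sum over 6–11: 23597 + 9771 + 4397 + 4747 + 10124 + 8663 = 61299
CMA at t=8 = (73571 + 61299) / (2·6) = 134870 / 12 = 11239.17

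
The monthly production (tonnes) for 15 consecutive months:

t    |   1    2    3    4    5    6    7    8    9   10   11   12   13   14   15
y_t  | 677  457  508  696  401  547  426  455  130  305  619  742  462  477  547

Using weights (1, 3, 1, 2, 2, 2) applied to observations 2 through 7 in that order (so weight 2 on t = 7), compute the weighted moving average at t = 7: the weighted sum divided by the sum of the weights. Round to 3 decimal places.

493.182

Weighted sum: 1·457 + 3·508 + 1·696 + 2·401 + 2·547 + 2·426 = 457 + 1524 + 696 + 802 + 1094 + 852 = 5425
Weight total: 1 + 3 + 1 + 2 + 2 + 2 = 11
WMA = 5425 / 11 = 493.182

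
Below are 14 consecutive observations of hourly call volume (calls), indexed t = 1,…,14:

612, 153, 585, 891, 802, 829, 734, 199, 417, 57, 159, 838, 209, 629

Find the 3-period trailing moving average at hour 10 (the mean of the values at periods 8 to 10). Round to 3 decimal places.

224.333

Sum of periods 8–10: 199 + 417 + 57 = 673
Divide by 3: 673 / 3 = 224.333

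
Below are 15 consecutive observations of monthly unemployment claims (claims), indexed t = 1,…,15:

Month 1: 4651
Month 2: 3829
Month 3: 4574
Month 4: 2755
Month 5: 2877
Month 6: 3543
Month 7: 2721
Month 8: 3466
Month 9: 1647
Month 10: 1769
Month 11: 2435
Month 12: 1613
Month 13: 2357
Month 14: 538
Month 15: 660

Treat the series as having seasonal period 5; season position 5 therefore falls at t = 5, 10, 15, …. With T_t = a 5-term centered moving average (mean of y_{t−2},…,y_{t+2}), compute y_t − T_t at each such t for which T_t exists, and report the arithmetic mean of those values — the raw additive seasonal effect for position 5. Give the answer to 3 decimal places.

-417.000

Season position 5 occurs at t = 5, 10 (where T_t is defined).
t=5: T_5 = 3294.00000; y_5 − T_5 = 2877 − 3294.00000 = -417.00000
t=10: T_10 = 2186.00000; y_10 − T_10 = 1769 − 2186.00000 = -417.00000
Mean deviation: (-417.00000 + -417.00000) / 2 = -417.000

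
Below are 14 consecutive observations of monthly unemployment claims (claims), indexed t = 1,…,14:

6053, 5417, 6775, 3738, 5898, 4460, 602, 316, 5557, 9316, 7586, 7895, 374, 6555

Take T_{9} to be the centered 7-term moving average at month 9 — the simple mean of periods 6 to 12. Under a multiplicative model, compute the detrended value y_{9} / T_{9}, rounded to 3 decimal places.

1.089

Trend T_9 = (4460 + 602 + 316 + 5557 + 9316 + 7586 + 7895) / 7 = 35732/7 = 5104.57143
Ratio to trend: 5557 / 5104.57143 = 1.089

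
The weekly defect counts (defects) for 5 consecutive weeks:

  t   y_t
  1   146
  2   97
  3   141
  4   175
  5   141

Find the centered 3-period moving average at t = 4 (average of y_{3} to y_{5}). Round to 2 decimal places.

152.33

Sum of periods 3–5: 141 + 175 + 141 = 457
Divide by 3: 457 / 3 = 152.33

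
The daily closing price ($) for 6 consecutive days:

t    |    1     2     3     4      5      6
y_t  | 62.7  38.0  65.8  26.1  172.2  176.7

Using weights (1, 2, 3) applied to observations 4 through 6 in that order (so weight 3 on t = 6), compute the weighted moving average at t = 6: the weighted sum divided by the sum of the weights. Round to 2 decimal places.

Weighted sum: 1·26.1 + 2·172.2 + 3·176.7 = 26.1 + 344.4 + 530.1 = 900.6
Weight total: 1 + 2 + 3 = 6
WMA = 900.6 / 6 = 150.10

150.10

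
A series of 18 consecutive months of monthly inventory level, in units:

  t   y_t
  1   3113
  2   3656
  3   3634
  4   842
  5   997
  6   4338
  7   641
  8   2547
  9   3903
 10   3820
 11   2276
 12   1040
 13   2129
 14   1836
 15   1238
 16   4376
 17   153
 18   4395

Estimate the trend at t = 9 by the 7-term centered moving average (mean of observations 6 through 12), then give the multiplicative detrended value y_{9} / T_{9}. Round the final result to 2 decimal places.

1.47

Trend T_9 = (4338 + 641 + 2547 + 3903 + 3820 + 2276 + 1040) / 7 = 18565/7 = 2652.1429
Ratio to trend: 3903 / 2652.1429 = 1.47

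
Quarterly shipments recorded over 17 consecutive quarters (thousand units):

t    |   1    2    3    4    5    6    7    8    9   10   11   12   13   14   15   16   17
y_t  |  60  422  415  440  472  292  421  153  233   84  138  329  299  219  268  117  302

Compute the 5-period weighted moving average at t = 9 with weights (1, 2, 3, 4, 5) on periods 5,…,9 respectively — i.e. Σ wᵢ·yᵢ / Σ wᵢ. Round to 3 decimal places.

Weighted sum: 1·472 + 2·292 + 3·421 + 4·153 + 5·233 = 472 + 584 + 1263 + 612 + 1165 = 4096
Weight total: 1 + 2 + 3 + 4 + 5 = 15
WMA = 4096 / 15 = 273.067

273.067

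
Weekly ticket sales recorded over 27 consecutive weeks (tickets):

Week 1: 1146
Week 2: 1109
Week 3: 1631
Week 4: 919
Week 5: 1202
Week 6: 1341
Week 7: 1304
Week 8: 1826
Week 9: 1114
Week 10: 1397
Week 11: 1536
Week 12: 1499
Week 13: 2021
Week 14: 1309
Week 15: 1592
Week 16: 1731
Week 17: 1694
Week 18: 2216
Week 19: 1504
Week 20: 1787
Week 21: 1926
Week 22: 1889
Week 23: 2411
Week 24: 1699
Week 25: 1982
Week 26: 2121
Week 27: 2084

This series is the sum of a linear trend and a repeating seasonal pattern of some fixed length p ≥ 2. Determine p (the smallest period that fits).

5

First differences y_{t+1} − y_t: -37, 522, -712, 283, 139, -37, 522, -712, 283, 139, -37, 522, …
The difference pattern repeats every 5 terms and not for any smaller step, so p = 5.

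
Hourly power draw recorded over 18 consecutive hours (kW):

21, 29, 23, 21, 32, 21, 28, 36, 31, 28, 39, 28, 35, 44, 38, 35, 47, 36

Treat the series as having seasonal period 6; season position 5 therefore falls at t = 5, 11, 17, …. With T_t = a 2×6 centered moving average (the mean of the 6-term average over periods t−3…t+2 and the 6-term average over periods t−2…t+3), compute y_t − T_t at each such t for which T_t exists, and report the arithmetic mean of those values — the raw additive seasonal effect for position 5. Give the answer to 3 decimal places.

5.625

Season position 5 occurs at t = 5, 11 (where T_t is defined).
t=5: T_5 = 26.25000; y_5 − T_5 = 32 − 26.25000 = 5.75000
t=11: T_11 = 33.50000; y_11 − T_11 = 39 − 33.50000 = 5.50000
Mean deviation: (5.75000 + 5.50000) / 2 = 5.625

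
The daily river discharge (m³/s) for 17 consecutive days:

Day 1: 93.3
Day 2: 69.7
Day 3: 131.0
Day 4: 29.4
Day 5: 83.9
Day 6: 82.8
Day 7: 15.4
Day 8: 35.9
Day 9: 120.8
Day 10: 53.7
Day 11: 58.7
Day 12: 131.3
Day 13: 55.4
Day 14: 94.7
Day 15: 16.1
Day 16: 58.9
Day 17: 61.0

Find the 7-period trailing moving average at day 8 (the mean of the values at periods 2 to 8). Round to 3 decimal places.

Sum of periods 2–8: 69.7 + 131.0 + 29.4 + 83.9 + 82.8 + 15.4 + 35.9 = 448.1
Divide by 7: 448.1 / 7 = 64.014

64.014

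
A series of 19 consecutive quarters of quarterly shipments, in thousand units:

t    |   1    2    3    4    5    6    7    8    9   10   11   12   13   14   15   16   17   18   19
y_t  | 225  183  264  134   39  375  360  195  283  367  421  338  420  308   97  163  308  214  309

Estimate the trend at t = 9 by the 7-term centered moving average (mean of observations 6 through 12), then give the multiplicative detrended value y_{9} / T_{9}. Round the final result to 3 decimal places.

Trend T_9 = (375 + 360 + 195 + 283 + 367 + 421 + 338) / 7 = 2339/7 = 334.14286
Ratio to trend: 283 / 334.14286 = 0.847

0.847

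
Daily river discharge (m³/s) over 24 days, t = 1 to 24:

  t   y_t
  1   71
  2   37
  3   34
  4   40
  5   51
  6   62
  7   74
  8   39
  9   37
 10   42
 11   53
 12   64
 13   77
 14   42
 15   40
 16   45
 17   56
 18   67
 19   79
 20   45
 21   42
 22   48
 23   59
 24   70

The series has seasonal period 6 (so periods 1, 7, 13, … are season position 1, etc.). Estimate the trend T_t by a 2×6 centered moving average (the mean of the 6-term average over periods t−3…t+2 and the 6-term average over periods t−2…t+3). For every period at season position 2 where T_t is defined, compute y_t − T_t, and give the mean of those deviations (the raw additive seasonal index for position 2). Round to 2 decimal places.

Season position 2 occurs at t = 8, 14, 20 (where T_t is defined).
t=8: T_8 = 51.0000; y_8 − T_8 = 39 − 51.0000 = -12.0000
t=14: T_14 = 53.7500; y_14 − T_14 = 42 − 53.7500 = -11.7500
t=20: T_20 = 56.4167; y_20 − T_20 = 45 − 56.4167 = -11.4167
Mean deviation: (-12.0000 + -11.7500 + -11.4167) / 3 = -11.72

-11.72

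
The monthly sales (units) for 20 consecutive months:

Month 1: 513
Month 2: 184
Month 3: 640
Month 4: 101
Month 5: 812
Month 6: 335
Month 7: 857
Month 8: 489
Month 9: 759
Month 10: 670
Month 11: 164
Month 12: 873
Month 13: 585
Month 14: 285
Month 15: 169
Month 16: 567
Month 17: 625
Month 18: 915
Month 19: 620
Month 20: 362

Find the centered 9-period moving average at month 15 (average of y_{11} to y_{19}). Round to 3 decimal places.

533.667

Sum of periods 11–19: 164 + 873 + 585 + 285 + 169 + 567 + 625 + 915 + 620 = 4803
Divide by 9: 4803 / 9 = 533.667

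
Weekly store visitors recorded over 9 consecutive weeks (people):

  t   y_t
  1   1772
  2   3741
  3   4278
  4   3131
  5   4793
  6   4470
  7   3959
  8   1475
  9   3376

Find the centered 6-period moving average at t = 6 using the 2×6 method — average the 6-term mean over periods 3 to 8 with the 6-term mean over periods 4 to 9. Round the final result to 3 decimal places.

3609.167

Sum over 3–8: 4278 + 3131 + 4793 + 4470 + 3959 + 1475 = 22106
Sum over 4–9: 3131 + 4793 + 4470 + 3959 + 1475 + 3376 = 21204
CMA at t=6 = (22106 + 21204) / (2·6) = 43310 / 12 = 3609.167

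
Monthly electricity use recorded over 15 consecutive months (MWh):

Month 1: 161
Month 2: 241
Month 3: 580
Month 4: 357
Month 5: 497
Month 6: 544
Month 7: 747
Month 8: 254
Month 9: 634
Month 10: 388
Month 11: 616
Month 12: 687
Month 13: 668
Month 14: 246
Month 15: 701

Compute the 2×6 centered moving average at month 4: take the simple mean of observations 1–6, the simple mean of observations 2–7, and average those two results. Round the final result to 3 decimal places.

Sum over 1–6: 161 + 241 + 580 + 357 + 497 + 544 = 2380
Sum over 2–7: 241 + 580 + 357 + 497 + 544 + 747 = 2966
CMA at t=4 = (2380 + 2966) / (2·6) = 5346 / 12 = 445.500

445.500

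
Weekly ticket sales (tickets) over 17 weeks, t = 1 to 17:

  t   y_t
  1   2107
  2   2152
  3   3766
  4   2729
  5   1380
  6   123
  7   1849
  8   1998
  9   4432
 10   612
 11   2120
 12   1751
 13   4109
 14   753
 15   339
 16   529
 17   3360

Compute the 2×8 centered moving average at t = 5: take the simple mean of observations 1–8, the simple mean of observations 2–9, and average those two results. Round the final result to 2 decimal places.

Sum over 1–8: 2107 + 2152 + 3766 + 2729 + 1380 + 123 + 1849 + 1998 = 16104
Sum over 2–9: 2152 + 3766 + 2729 + 1380 + 123 + 1849 + 1998 + 4432 = 18429
CMA at t=5 = (16104 + 18429) / (2·8) = 34533 / 16 = 2158.31

2158.31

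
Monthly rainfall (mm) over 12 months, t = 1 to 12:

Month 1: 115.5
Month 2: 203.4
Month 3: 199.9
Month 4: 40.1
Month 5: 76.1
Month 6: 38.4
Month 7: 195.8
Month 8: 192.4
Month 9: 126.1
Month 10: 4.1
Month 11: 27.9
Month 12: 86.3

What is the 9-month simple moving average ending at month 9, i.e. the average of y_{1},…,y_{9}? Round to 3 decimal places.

131.967

Sum of periods 1–9: 115.5 + 203.4 + 199.9 + 40.1 + 76.1 + 38.4 + 195.8 + 192.4 + 126.1 = 1187.7
Divide by 9: 1187.7 / 9 = 131.967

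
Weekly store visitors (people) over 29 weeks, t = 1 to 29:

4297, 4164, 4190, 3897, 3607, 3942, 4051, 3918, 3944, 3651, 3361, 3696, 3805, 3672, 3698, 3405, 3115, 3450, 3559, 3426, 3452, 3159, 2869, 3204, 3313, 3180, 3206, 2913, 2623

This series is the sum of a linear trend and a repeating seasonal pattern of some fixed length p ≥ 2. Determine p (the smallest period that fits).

First differences y_{t+1} − y_t: -133, 26, -293, -290, 335, 109, -133, 26, -293, -290, 335, 109, -133, 26, …
The difference pattern repeats every 6 terms and not for any smaller step, so p = 6.

6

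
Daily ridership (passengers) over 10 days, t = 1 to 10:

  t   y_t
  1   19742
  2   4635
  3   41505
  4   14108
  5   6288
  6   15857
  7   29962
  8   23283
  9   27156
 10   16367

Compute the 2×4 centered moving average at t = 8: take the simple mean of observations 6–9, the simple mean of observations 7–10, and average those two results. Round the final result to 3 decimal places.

24128.250

Sum over 6–9: 15857 + 29962 + 23283 + 27156 = 96258
Sum over 7–10: 29962 + 23283 + 27156 + 16367 = 96768
CMA at t=8 = (96258 + 96768) / (2·4) = 193026 / 8 = 24128.250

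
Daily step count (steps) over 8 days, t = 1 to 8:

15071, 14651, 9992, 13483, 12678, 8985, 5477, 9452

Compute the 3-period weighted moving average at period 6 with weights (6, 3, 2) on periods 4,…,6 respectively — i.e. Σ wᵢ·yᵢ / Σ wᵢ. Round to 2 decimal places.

12445.64

Weighted sum: 6·13483 + 3·12678 + 2·8985 = 80898 + 38034 + 17970 = 136902
Weight total: 6 + 3 + 2 = 11
WMA = 136902 / 11 = 12445.64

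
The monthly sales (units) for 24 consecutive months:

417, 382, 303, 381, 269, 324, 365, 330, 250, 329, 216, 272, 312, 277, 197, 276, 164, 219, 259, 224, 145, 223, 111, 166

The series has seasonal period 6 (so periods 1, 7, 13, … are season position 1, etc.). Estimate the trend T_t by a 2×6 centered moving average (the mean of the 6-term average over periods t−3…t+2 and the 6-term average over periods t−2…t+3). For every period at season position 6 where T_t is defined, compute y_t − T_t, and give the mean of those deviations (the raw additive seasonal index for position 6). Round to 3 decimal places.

0.111

Season position 6 occurs at t = 6, 12, 18 (where T_t is defined).
t=6: T_6 = 324.25000; y_6 − T_6 = 324 − 324.25000 = -0.25000
t=12: T_12 = 271.58333; y_12 − T_12 = 272 − 271.58333 = 0.41667
t=18: T_18 = 218.83333; y_18 − T_18 = 219 − 218.83333 = 0.16667
Mean deviation: (-0.25000 + 0.41667 + 0.16667) / 3 = 0.111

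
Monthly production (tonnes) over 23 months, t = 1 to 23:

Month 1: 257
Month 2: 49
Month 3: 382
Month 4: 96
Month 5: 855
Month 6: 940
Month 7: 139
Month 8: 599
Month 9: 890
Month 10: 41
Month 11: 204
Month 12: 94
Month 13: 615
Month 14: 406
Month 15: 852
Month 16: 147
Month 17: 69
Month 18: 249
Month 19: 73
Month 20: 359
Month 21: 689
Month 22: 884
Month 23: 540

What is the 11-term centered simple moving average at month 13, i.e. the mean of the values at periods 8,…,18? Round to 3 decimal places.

378.727

Sum of periods 8–18: 599 + 890 + 41 + 204 + 94 + 615 + 406 + 852 + 147 + 69 + 249 = 4166
Divide by 11: 4166 / 11 = 378.727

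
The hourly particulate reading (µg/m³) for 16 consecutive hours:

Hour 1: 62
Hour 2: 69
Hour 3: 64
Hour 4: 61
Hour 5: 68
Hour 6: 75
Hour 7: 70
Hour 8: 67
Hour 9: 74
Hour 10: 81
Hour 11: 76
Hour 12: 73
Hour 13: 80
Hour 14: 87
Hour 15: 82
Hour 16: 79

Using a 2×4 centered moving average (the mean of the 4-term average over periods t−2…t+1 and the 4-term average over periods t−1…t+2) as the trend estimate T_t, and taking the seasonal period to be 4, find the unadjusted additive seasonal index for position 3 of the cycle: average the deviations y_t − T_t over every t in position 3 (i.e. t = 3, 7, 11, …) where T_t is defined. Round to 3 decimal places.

-0.750

Season position 3 occurs at t = 3, 7, 11 (where T_t is defined).
t=3: T_3 = 64.75000; y_3 − T_3 = 64 − 64.75000 = -0.75000
t=7: T_7 = 70.75000; y_7 − T_7 = 70 − 70.75000 = -0.75000
t=11: T_11 = 76.75000; y_11 − T_11 = 76 − 76.75000 = -0.75000
Mean deviation: (-0.75000 + -0.75000 + -0.75000) / 3 = -0.750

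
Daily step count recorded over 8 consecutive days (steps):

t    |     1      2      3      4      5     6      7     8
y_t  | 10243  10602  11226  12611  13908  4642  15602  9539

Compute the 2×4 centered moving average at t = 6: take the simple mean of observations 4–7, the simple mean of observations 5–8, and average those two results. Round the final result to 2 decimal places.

11306.75

Sum over 4–7: 12611 + 13908 + 4642 + 15602 = 46763
Sum over 5–8: 13908 + 4642 + 15602 + 9539 = 43691
CMA at t=6 = (46763 + 43691) / (2·4) = 90454 / 8 = 11306.75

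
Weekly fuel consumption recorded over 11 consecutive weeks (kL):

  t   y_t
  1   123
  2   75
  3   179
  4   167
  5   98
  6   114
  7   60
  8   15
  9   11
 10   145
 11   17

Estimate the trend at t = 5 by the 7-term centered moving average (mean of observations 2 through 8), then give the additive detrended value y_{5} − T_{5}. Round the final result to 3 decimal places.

-3.143

Trend T_5 = (75 + 179 + 167 + 98 + 114 + 60 + 15) / 7 = 708/7 = 101.14286
Detrended value: 98 − 101.14286 = -3.143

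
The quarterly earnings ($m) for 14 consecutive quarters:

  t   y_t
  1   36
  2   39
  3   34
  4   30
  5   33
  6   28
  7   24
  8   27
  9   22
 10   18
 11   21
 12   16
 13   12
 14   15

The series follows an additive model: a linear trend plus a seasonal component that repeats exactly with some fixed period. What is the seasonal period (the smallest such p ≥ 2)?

First differences y_{t+1} − y_t: 3, -5, -4, 3, -5, -4, 3, -5, …
The difference pattern repeats every 3 terms and not for any smaller step, so p = 3.

3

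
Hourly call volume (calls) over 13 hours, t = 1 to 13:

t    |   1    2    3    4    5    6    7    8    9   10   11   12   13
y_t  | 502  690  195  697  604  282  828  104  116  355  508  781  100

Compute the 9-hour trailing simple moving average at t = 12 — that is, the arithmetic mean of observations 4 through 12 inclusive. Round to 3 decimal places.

Sum of periods 4–12: 697 + 604 + 282 + 828 + 104 + 116 + 355 + 508 + 781 = 4275
Divide by 9: 4275 / 9 = 475.000

475.000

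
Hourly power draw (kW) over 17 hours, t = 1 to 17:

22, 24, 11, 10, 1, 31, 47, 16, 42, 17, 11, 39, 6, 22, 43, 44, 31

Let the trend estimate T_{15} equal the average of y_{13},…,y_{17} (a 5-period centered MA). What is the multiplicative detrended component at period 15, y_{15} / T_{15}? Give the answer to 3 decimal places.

Trend T_15 = (6 + 22 + 43 + 44 + 31) / 5 = 146/5 = 29.20000
Ratio to trend: 43 / 29.20000 = 1.473

1.473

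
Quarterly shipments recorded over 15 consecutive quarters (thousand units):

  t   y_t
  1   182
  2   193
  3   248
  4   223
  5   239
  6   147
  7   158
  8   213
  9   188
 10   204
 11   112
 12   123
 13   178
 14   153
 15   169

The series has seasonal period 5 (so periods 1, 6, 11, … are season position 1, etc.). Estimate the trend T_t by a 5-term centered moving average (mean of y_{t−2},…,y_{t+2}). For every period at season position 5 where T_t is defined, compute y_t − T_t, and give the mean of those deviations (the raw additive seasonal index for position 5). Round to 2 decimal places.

36.00

Season position 5 occurs at t = 5, 10 (where T_t is defined).
t=5: T_5 = 203.0000; y_5 − T_5 = 239 − 203.0000 = 36.0000
t=10: T_10 = 168.0000; y_10 − T_10 = 204 − 168.0000 = 36.0000
Mean deviation: (36.0000 + 36.0000) / 2 = 36.00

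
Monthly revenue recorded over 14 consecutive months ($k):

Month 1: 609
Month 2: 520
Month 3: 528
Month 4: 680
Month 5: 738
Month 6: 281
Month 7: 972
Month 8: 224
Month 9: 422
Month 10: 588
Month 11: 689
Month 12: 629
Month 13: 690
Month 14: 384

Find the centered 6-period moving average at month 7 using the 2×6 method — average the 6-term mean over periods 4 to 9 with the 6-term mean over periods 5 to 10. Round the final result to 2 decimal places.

545.17

Sum over 4–9: 680 + 738 + 281 + 972 + 224 + 422 = 3317
Sum over 5–10: 738 + 281 + 972 + 224 + 422 + 588 = 3225
CMA at t=7 = (3317 + 3225) / (2·6) = 6542 / 12 = 545.17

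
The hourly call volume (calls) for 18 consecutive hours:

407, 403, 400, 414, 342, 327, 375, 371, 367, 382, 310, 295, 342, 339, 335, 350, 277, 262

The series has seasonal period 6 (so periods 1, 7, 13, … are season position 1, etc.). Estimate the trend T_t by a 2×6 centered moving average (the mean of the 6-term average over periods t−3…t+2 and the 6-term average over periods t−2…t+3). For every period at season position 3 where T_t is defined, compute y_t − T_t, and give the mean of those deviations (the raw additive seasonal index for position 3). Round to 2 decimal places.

Season position 3 occurs at t = 9, 15 (where T_t is defined).
t=9: T_9 = 352.6667; y_9 − T_9 = 367 − 352.6667 = 14.3333
t=15: T_15 = 320.2500; y_15 − T_15 = 335 − 320.2500 = 14.7500
Mean deviation: (14.3333 + 14.7500) / 2 = 14.54

14.54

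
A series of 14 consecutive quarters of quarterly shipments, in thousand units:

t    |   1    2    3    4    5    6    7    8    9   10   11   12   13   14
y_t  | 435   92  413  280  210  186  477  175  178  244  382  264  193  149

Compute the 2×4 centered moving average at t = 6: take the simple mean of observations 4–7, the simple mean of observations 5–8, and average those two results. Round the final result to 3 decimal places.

275.125

Sum over 4–7: 280 + 210 + 186 + 477 = 1153
Sum over 5–8: 210 + 186 + 477 + 175 = 1048
CMA at t=6 = (1153 + 1048) / (2·4) = 2201 / 8 = 275.125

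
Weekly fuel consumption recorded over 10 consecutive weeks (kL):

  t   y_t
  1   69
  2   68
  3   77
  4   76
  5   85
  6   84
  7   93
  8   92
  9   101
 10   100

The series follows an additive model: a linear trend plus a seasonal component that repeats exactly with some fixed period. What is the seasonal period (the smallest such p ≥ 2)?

2

First differences y_{t+1} − y_t: -1, 9, -1, 9, -1, 9, …
The difference pattern repeats every 2 terms and not for any smaller step, so p = 2.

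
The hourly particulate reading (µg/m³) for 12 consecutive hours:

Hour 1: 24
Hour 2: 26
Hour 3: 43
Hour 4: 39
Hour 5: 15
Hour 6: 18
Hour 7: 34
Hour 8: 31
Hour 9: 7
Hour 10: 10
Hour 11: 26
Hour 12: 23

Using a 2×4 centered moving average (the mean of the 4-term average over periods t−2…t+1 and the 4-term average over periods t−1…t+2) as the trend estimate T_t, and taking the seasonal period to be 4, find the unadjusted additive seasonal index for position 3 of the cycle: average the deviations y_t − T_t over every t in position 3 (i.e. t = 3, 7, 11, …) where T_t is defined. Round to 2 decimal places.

Season position 3 occurs at t = 3, 7 (where T_t is defined).
t=3: T_3 = 31.8750; y_3 − T_3 = 43 − 31.8750 = 11.1250
t=7: T_7 = 23.5000; y_7 − T_7 = 34 − 23.5000 = 10.5000
Mean deviation: (11.1250 + 10.5000) / 2 = 10.81

10.81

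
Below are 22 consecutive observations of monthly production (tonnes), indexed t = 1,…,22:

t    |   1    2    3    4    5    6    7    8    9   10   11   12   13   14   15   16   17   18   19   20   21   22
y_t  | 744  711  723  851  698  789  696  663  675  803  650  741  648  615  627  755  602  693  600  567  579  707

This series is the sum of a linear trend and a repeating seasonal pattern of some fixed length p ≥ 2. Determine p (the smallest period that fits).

6

First differences y_{t+1} − y_t: -33, 12, 128, -153, 91, -93, -33, 12, 128, -153, 91, -93, -33, 12, …
The difference pattern repeats every 6 terms and not for any smaller step, so p = 6.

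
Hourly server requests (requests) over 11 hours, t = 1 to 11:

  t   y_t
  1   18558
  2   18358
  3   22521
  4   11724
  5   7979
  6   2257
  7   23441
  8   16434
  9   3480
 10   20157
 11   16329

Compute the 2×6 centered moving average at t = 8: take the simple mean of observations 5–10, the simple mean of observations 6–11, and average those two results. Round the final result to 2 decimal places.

Sum over 5–10: 7979 + 2257 + 23441 + 16434 + 3480 + 20157 = 73748
Sum over 6–11: 2257 + 23441 + 16434 + 3480 + 20157 + 16329 = 82098
CMA at t=8 = (73748 + 82098) / (2·6) = 155846 / 12 = 12987.17

12987.17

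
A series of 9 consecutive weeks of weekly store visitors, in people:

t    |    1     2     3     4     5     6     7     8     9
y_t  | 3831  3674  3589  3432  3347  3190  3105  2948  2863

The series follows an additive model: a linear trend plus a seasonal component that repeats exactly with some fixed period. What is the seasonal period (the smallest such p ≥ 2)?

2

First differences y_{t+1} − y_t: -157, -85, -157, -85, -157, -85, …
The difference pattern repeats every 2 terms and not for any smaller step, so p = 2.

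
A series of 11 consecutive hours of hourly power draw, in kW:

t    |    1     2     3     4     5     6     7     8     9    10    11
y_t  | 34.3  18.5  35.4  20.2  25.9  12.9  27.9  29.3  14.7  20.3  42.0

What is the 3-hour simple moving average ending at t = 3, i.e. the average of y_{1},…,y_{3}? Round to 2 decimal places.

Sum of periods 1–3: 34.3 + 18.5 + 35.4 = 88.2
Divide by 3: 88.2 / 3 = 29.40

29.40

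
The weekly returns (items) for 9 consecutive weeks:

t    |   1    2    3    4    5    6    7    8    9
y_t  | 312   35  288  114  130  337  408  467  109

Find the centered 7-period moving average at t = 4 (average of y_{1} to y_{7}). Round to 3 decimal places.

232.000

Sum of periods 1–7: 312 + 35 + 288 + 114 + 130 + 337 + 408 = 1624
Divide by 7: 1624 / 7 = 232.000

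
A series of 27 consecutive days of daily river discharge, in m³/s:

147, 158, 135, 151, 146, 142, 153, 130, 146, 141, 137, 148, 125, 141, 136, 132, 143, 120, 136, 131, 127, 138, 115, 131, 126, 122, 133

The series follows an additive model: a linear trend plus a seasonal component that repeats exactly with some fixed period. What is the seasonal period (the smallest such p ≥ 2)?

5

First differences y_{t+1} − y_t: 11, -23, 16, -5, -4, 11, -23, 16, -5, -4, 11, -23, …
The difference pattern repeats every 5 terms and not for any smaller step, so p = 5.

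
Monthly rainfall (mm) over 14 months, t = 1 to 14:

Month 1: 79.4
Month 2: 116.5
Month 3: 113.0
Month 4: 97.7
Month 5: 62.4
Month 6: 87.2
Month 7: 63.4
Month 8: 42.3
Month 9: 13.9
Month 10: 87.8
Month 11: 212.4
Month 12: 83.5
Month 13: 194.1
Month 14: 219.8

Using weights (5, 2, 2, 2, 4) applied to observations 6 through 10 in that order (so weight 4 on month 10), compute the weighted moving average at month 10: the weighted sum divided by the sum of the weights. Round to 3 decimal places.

68.427

Weighted sum: 5·87.2 + 2·63.4 + 2·42.3 + 2·13.9 + 4·87.8 = 436.0 + 126.8 + 84.6 + 27.8 + 351.2 = 1026.4
Weight total: 5 + 2 + 2 + 2 + 4 = 15
WMA = 1026.4 / 15 = 68.427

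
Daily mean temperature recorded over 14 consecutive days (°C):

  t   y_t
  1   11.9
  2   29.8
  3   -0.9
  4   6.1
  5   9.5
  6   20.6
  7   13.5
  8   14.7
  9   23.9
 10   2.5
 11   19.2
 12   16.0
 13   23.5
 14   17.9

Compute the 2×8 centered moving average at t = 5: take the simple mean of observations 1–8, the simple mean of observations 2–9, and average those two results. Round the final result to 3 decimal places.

13.900

Sum over 1–8: 11.9 + 29.8 + (-0.9) + 6.1 + 9.5 + 20.6 + 13.5 + 14.7 = 105.2
Sum over 2–9: 29.8 + (-0.9) + 6.1 + 9.5 + 20.6 + 13.5 + 14.7 + 23.9 = 117.2
CMA at t=5 = (105.2 + 117.2) / (2·8) = 222.4 / 16 = 13.900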